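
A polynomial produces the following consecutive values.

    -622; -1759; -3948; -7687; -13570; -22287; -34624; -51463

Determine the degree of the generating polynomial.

4

-1137, -2189, -3739, -5883, -8717, -12337, -16839
-1052, -1550, -2144, -2834, -3620, -4502
-498, -594, -690, -786, -882
-96, -96, -96, -96
The fourth differences are constant, so the polynomial has degree 4.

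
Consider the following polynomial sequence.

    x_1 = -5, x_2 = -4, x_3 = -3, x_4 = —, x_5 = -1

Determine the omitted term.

Using the first 3 terms:
First differences: 1, 1
Constant first difference = 1.
Extend forward: -3 + 1 = -2

-2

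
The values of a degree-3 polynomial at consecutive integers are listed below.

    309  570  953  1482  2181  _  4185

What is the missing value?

3074

Using the first 5 terms:
261, 383, 529, 699
122, 146, 170
24, 24
Constant third difference = 24.
Extend forward: 170 + 24 = 194;  699 + 194 = 893;  2181 + 893 = 3074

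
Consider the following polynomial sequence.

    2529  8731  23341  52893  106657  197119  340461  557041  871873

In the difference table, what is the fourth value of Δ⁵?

480

First differences: 6202, 14610, 29552, 53764, 90462, 143342, 216580, 314832
Second differences: 8408, 14942, 24212, 36698, 52880, 73238, 98252
Third differences: 6534, 9270, 12486, 16182, 20358, 25014
Fourth differences: 2736, 3216, 3696, 4176, 4656
Fifth differences: 480, 480, 480, 480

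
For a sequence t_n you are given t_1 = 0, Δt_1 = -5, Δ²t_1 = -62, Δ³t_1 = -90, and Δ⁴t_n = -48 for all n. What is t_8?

Build the table forward from the leading diagonal:
Δ⁴: -48  -48  -48  -48  -48  -48  -48  -48
Δ³: -90  -138  -186  -234  -282  -330  -378  -426
Δ²: -62  -152  -290  -476  -710  -992  -1322  -1700
Δ: -5  -67  -219  -509  -985  -1695  -2687  -4009
t: 0  -5  -72  -291  -800  -1785  -3480  -6167

-6167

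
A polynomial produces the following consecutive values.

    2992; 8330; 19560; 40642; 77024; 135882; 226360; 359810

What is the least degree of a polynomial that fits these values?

5

5338, 11230, 21082, 36382, 58858, 90478, 133450
5892, 9852, 15300, 22476, 31620, 42972
3960, 5448, 7176, 9144, 11352
1488, 1728, 1968, 2208
240, 240, 240
The fifth differences are constant, so the polynomial has degree 5.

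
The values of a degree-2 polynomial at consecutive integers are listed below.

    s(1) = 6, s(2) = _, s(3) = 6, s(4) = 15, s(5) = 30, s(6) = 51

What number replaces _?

3

Using the last 4 terms:
First differences: 9, 15, 21
Second differences: 6, 6
Constant second difference = 6.
Extend backward: 9 − 6 = 3;  6 − 3 = 3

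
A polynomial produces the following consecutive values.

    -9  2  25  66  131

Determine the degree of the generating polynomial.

First differences: 11, 23, 41, 65
Second differences: 12, 18, 24
Third differences: 6, 6
The third differences are constant, so the polynomial has degree 3.

3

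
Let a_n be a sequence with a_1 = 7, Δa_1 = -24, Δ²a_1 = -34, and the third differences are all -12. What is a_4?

-179

Build the table forward from the leading diagonal:
Δ³: -12  -12  -12  -12
Δ²: -34  -46  -58  -70
Δ: -24  -58  -104  -162
a: 7  -17  -75  -179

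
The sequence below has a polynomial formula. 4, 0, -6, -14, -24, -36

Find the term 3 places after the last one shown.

-84

Δ: -4, -6, -8, -10, -12
Δ²: -2, -2, -2, -2
The second differences are constant (-2).
-12 − 2 = -14;  -36 − 14 = -50
-14 − 2 = -16;  -50 − 16 = -66
-16 − 2 = -18;  -66 − 18 = -84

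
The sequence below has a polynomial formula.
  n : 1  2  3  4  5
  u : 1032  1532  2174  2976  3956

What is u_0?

656

Δ: 500  642  802  980
Δ²: 142  160  178
Δ³: 18  18
The third differences are constant at 18.
Work back: 142 − 18 = 124;  500 − 124 = 376;  1032 − 376 = 656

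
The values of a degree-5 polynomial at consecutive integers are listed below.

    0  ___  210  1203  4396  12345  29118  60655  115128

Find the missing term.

Using the last 7 terms:
D1: 993  3193  7949  16773  31537  54473
D2: 2200  4756  8824  14764  22936
D3: 2556  4068  5940  8172
D4: 1512  1872  2232
D5: 360  360
Constant fifth difference = 360.
Extend backward: 1512 − 360 = 1152;  2556 − 1152 = 1404;  2200 − 1404 = 796;  993 − 796 = 197;  210 − 197 = 13

13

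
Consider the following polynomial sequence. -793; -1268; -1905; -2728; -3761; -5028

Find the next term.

-6553

First differences: -475, -637, -823, -1033, -1267
Second differences: -162, -186, -210, -234
Third differences: -24, -24, -24
The third differences are constant (-24).
-234 − 24 = -258;  -1267 − 258 = -1525;  -5028 − 1525 = -6553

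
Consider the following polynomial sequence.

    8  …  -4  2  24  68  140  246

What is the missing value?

Using the last 6 terms:
D1: 6, 22, 44, 72, 106
D2: 16, 22, 28, 34
D3: 6, 6, 6
Constant third difference = 6.
Extend backward: 16 − 6 = 10;  6 − 10 = -4;  -4 + 4 = 0

0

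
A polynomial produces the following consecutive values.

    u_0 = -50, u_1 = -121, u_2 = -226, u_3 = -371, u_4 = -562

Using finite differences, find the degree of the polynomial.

Δ: -71, -105, -145, -191
Δ²: -34, -40, -46
Δ³: -6, -6
The third differences are constant, so the polynomial has degree 3.

3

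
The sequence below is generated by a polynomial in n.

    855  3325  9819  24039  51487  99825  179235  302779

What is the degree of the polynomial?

D1: 2470, 6494, 14220, 27448, 48338, 79410, 123544
D2: 4024, 7726, 13228, 20890, 31072, 44134
D3: 3702, 5502, 7662, 10182, 13062
D4: 1800, 2160, 2520, 2880
D5: 360, 360, 360
The fifth differences are constant, so the polynomial has degree 5.

5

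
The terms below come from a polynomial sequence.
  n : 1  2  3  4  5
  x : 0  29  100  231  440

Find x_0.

-5

29  71  131  209
42  60  78
18  18
The third differences are constant at 18.
Work back: 42 − 18 = 24;  29 − 24 = 5;  0 − 5 = -5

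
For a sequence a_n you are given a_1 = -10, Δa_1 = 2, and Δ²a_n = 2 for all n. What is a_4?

Build the table forward from the leading diagonal:
D2: 2  2  2  2
D1: 2  4  6  8
a: -10  -8  -4  2

2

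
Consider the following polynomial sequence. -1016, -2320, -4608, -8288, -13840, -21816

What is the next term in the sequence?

First differences: -1304  -2288  -3680  -5552  -7976
Second differences: -984  -1392  -1872  -2424
Third differences: -408  -480  -552
Fourth differences: -72  -72
Fourth differences constant at -72.
-552 − 72 = -624;  -2424 − 624 = -3048;  -7976 − 3048 = -11024;  -21816 − 11024 = -32840

-32840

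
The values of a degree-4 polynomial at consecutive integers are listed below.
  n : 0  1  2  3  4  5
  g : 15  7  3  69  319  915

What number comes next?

2067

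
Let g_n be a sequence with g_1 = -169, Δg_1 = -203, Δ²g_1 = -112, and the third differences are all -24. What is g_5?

-1749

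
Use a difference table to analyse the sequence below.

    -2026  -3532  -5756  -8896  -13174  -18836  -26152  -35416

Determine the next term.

-1506, -2224, -3140, -4278, -5662, -7316, -9264
-718, -916, -1138, -1384, -1654, -1948
-198, -222, -246, -270, -294
-24, -24, -24, -24
Constant fourth difference = -24, so extend:
-294 − 24 = -318;  -1948 − 318 = -2266;  -9264 − 2266 = -11530;  -35416 − 11530 = -46946

-46946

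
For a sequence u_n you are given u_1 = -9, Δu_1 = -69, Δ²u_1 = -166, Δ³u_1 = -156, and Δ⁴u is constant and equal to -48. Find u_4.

Build the table forward from the leading diagonal:
D4: -48, -48, -48, -48
D3: -156, -204, -252, -300
D2: -166, -322, -526, -778
D1: -69, -235, -557, -1083
u: -9, -78, -313, -870

-870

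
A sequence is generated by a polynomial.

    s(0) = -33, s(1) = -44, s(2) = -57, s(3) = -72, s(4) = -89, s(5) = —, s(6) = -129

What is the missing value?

Using the first 5 terms:
D1: -11, -13, -15, -17
D2: -2, -2, -2
Constant second difference = -2.
Extend forward: -17 − 2 = -19;  -89 − 19 = -108

-108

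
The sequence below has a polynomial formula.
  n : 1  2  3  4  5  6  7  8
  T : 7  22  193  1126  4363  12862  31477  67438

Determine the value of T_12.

15, 171, 933, 3237, 8499, 18615, 35961
156, 762, 2304, 5262, 10116, 17346
606, 1542, 2958, 4854, 7230
936, 1416, 1896, 2376
480, 480, 480
The fifth differences are constant (480).
2376 + 480 = 2856;  7230 + 2856 = 10086;  17346 + 10086 = 27432;  35961 + 27432 = 63393;  67438 + 63393 = 130831
2856 + 480 = 3336;  10086 + 3336 = 13422;  27432 + 13422 = 40854;  63393 + 40854 = 104247;  130831 + 104247 = 235078
3336 + 480 = 3816;  13422 + 3816 = 17238;  40854 + 17238 = 58092;  104247 + 58092 = 162339;  235078 + 162339 = 397417
3816 + 480 = 4296;  17238 + 4296 = 21534;  58092 + 21534 = 79626;  162339 + 79626 = 241965;  397417 + 241965 = 639382

639382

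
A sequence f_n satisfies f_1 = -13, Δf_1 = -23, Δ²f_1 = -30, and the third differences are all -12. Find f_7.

Build the table forward from the leading diagonal:
Δ³: -12  -12  -12  -12  -12  -12  -12
Δ²: -30  -42  -54  -66  -78  -90  -102
Δ: -23  -53  -95  -149  -215  -293  -383
f: -13  -36  -89  -184  -333  -548  -841

-841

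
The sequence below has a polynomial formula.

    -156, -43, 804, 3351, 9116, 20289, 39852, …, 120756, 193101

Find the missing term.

71699

Using the first 7 terms:
Δ: 113, 847, 2547, 5765, 11173, 19563
Δ²: 734, 1700, 3218, 5408, 8390
Δ³: 966, 1518, 2190, 2982
Δ⁴: 552, 672, 792
Δ⁵: 120, 120
Constant fifth difference = 120.
Extend forward: 792 + 120 = 912;  2982 + 912 = 3894;  8390 + 3894 = 12284;  19563 + 12284 = 31847;  39852 + 31847 = 71699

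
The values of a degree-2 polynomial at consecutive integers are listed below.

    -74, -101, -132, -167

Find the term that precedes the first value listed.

-51

Δ: -27  -31  -35
Δ²: -4  -4
The second differences are constant at -4.
Work back: -27 + 4 = -23;  -74 + 23 = -51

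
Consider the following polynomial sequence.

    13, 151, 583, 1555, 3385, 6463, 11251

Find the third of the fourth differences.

72

First differences: 138, 432, 972, 1830, 3078, 4788
Second differences: 294, 540, 858, 1248, 1710
Third differences: 246, 318, 390, 462
Fourth differences: 72, 72, 72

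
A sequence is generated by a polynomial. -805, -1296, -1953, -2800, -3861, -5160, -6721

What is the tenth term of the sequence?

D1: -491 , -657 , -847 , -1061 , -1299 , -1561
D2: -166 , -190 , -214 , -238 , -262
D3: -24 , -24 , -24 , -24
Third differences constant at -24.
-262 − 24 = -286;  -1561 − 286 = -1847;  -6721 − 1847 = -8568
-286 − 24 = -310;  -1847 − 310 = -2157;  -8568 − 2157 = -10725
-310 − 24 = -334;  -2157 − 334 = -2491;  -10725 − 2491 = -13216

-13216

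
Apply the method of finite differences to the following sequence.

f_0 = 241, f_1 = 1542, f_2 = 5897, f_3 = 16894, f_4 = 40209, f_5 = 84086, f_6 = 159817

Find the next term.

First differences: 1301  4355  10997  23315  43877  75731
Second differences: 3054  6642  12318  20562  31854
Third differences: 3588  5676  8244  11292
Fourth differences: 2088  2568  3048
Fifth differences: 480  480
Fifth differences constant at 480.
3048 + 480 = 3528;  11292 + 3528 = 14820;  31854 + 14820 = 46674;  75731 + 46674 = 122405;  159817 + 122405 = 282222

282222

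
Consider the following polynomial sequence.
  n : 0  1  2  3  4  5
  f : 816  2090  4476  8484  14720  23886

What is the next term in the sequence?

Δ: 1274 , 2386 , 4008 , 6236 , 9166
Δ²: 1112 , 1622 , 2228 , 2930
Δ³: 510 , 606 , 702
Δ⁴: 96 , 96
The fourth differences are constant (96).
702 + 96 = 798;  2930 + 798 = 3728;  9166 + 3728 = 12894;  23886 + 12894 = 36780

36780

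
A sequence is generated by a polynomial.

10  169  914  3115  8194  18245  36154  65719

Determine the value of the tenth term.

180289

Δ: 159 , 745 , 2201 , 5079 , 10051 , 17909 , 29565
Δ²: 586 , 1456 , 2878 , 4972 , 7858 , 11656
Δ³: 870 , 1422 , 2094 , 2886 , 3798
Δ⁴: 552 , 672 , 792 , 912
Δ⁵: 120 , 120 , 120
Constant fifth difference = 120, so extend:
912 + 120 = 1032;  3798 + 1032 = 4830;  11656 + 4830 = 16486;  29565 + 16486 = 46051;  65719 + 46051 = 111770
1032 + 120 = 1152;  4830 + 1152 = 5982;  16486 + 5982 = 22468;  46051 + 22468 = 68519;  111770 + 68519 = 180289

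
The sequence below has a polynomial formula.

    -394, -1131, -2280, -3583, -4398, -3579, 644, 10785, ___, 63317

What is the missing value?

30222

Using the first 8 terms:
Δ: -737, -1149, -1303, -815, 819, 4223, 10141
Δ²: -412, -154, 488, 1634, 3404, 5918
Δ³: 258, 642, 1146, 1770, 2514
Δ⁴: 384, 504, 624, 744
Δ⁵: 120, 120, 120
Constant fifth difference = 120.
Extend forward: 744 + 120 = 864;  2514 + 864 = 3378;  5918 + 3378 = 9296;  10141 + 9296 = 19437;  10785 + 19437 = 30222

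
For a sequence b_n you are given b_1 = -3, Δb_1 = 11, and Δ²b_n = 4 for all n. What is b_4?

Build the table forward from the leading diagonal:
Δ²: 4  4  4  4
Δ: 11  15  19  23
b: -3  8  23  42

42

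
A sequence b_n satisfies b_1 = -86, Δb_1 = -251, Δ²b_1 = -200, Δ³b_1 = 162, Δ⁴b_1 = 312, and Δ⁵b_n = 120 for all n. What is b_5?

-1330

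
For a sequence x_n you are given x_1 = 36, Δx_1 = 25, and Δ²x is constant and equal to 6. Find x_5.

172

Build the table forward from the leading diagonal:
Δ²: 6, 6, 6, 6, 6
Δ: 25, 31, 37, 43, 49
x: 36, 61, 92, 129, 172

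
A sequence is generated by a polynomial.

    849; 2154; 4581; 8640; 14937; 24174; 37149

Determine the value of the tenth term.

107922

D1: 1305 , 2427 , 4059 , 6297 , 9237 , 12975
D2: 1122 , 1632 , 2238 , 2940 , 3738
D3: 510 , 606 , 702 , 798
D4: 96 , 96 , 96
Constant fourth difference = 96, so extend:
798 + 96 = 894;  3738 + 894 = 4632;  12975 + 4632 = 17607;  37149 + 17607 = 54756
894 + 96 = 990;  4632 + 990 = 5622;  17607 + 5622 = 23229;  54756 + 23229 = 77985
990 + 96 = 1086;  5622 + 1086 = 6708;  23229 + 6708 = 29937;  77985 + 29937 = 107922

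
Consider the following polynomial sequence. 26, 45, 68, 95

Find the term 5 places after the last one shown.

290

19, 23, 27
4, 4
The second differences are constant (4).
27 + 4 = 31;  95 + 31 = 126
31 + 4 = 35;  126 + 35 = 161
35 + 4 = 39;  161 + 39 = 200
39 + 4 = 43;  200 + 43 = 243
43 + 4 = 47;  243 + 47 = 290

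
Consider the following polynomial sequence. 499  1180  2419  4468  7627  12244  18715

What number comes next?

First differences: 681 , 1239 , 2049 , 3159 , 4617 , 6471
Second differences: 558 , 810 , 1110 , 1458 , 1854
Third differences: 252 , 300 , 348 , 396
Fourth differences: 48 , 48 , 48
Fourth differences constant at 48.
396 + 48 = 444;  1854 + 444 = 2298;  6471 + 2298 = 8769;  18715 + 8769 = 27484

27484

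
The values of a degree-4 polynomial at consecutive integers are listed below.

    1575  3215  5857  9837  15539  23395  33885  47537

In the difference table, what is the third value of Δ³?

Δ: 1640, 2642, 3980, 5702, 7856, 10490, 13652
Δ²: 1002, 1338, 1722, 2154, 2634, 3162
Δ³: 336, 384, 432, 480, 528
Δ⁴: 48, 48, 48, 48

432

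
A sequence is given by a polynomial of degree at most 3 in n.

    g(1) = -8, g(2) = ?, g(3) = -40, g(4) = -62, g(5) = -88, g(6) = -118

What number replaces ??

Using the last 4 terms:
Δ: -22, -26, -30
Δ²: -4, -4
Constant second difference = -4.
Extend backward: -22 + 4 = -18;  -40 + 18 = -22

-22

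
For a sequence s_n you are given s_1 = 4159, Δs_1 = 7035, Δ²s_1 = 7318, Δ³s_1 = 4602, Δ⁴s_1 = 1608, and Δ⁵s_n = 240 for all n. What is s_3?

25547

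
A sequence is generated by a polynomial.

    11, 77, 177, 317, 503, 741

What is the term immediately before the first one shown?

Δ: 66  100  140  186  238
Δ²: 34  40  46  52
Δ³: 6  6  6
The third differences are constant at 6.
Work back: 34 − 6 = 28;  66 − 28 = 38;  11 − 38 = -27

-27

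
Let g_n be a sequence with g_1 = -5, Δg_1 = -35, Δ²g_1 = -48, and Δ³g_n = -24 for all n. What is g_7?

-1415

Build the table forward from the leading diagonal:
Third differences: -24  -24  -24  -24  -24  -24  -24
Second differences: -48  -72  -96  -120  -144  -168  -192
First differences: -35  -83  -155  -251  -371  -515  -683
g: -5  -40  -123  -278  -529  -900  -1415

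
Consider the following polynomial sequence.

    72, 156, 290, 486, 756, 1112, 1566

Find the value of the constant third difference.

12

First differences: 84, 134, 196, 270, 356, 454
Second differences: 50, 62, 74, 86, 98
Third differences: 12, 12, 12, 12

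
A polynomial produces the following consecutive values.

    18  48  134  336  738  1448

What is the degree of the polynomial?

4

30, 86, 202, 402, 710
56, 116, 200, 308
60, 84, 108
24, 24
The fourth differences are constant, so the polynomial has degree 4.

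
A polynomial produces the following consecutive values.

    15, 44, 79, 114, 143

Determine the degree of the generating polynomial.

29, 35, 35, 29
6, 0, -6
-6, -6
The third differences are constant, so the polynomial has degree 3.

3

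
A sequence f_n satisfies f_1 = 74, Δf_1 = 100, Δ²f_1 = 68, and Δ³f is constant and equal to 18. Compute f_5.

Build the table forward from the leading diagonal:
Third differences: 18  18  18  18  18
Second differences: 68  86  104  122  140
First differences: 100  168  254  358  480
f: 74  174  342  596  954

954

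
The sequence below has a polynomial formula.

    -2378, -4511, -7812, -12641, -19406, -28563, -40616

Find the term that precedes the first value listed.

Δ: -2133  -3301  -4829  -6765  -9157  -12053
Δ²: -1168  -1528  -1936  -2392  -2896
Δ³: -360  -408  -456  -504
Δ⁴: -48  -48  -48
The fourth differences are constant at -48.
Work back: -360 + 48 = -312;  -1168 + 312 = -856;  -2133 + 856 = -1277;  -2378 + 1277 = -1101

-1101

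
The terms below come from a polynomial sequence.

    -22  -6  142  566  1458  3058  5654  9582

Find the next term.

15226

Δ: 16, 148, 424, 892, 1600, 2596, 3928
Δ²: 132, 276, 468, 708, 996, 1332
Δ³: 144, 192, 240, 288, 336
Δ⁴: 48, 48, 48, 48
Fourth differences constant at 48.
336 + 48 = 384;  1332 + 384 = 1716;  3928 + 1716 = 5644;  9582 + 5644 = 15226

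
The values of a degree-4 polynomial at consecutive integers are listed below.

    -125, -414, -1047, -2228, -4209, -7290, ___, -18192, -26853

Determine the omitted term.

-11819

Using the first 6 terms:
D1: -289, -633, -1181, -1981, -3081
D2: -344, -548, -800, -1100
D3: -204, -252, -300
D4: -48, -48
Constant fourth difference = -48.
Extend forward: -300 − 48 = -348;  -1100 − 348 = -1448;  -3081 − 1448 = -4529;  -7290 − 4529 = -11819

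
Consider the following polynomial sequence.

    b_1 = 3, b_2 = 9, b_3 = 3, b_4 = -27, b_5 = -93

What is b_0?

First differences: 6  -6  -30  -66
Second differences: -12  -24  -36
Third differences: -12  -12
The third differences are constant at -12.
Work back: -12 + 12 = 0;  6 + 0 = 6;  3 − 6 = -3

-3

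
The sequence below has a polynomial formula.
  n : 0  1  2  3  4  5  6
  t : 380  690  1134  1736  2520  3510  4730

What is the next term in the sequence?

310, 444, 602, 784, 990, 1220
134, 158, 182, 206, 230
24, 24, 24, 24
The third differences are constant (24).
230 + 24 = 254;  1220 + 254 = 1474;  4730 + 1474 = 6204

6204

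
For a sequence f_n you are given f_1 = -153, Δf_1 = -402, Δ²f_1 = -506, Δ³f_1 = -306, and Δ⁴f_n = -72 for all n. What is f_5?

-6093

Build the table forward from the leading diagonal:
Δ⁴: -72, -72, -72, -72, -72
Δ³: -306, -378, -450, -522, -594
Δ²: -506, -812, -1190, -1640, -2162
Δ: -402, -908, -1720, -2910, -4550
f: -153, -555, -1463, -3183, -6093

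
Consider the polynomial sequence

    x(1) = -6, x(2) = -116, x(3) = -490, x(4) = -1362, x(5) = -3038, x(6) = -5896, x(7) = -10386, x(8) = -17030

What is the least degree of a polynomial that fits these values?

4

D1: -110, -374, -872, -1676, -2858, -4490, -6644
D2: -264, -498, -804, -1182, -1632, -2154
D3: -234, -306, -378, -450, -522
D4: -72, -72, -72, -72
The fourth differences are constant, so the polynomial has degree 4.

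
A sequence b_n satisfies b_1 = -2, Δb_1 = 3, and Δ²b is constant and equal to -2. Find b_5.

Build the table forward from the leading diagonal:
Δ²: -2  -2  -2  -2  -2
Δ: 3  1  -1  -3  -5
b: -2  1  2  1  -2

-2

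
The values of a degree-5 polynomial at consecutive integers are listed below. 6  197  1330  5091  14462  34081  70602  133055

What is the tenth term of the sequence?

D1: 191 , 1133 , 3761 , 9371 , 19619 , 36521 , 62453
D2: 942 , 2628 , 5610 , 10248 , 16902 , 25932
D3: 1686 , 2982 , 4638 , 6654 , 9030
D4: 1296 , 1656 , 2016 , 2376
D5: 360 , 360 , 360
Fifth differences constant at 360.
2376 + 360 = 2736;  9030 + 2736 = 11766;  25932 + 11766 = 37698;  62453 + 37698 = 100151;  133055 + 100151 = 233206
2736 + 360 = 3096;  11766 + 3096 = 14862;  37698 + 14862 = 52560;  100151 + 52560 = 152711;  233206 + 152711 = 385917

385917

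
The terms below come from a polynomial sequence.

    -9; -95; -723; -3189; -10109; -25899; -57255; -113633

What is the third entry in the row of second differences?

First differences: -86, -628, -2466, -6920, -15790, -31356, -56378
Second differences: -542, -1838, -4454, -8870, -15566, -25022
Third differences: -1296, -2616, -4416, -6696, -9456
Fourth differences: -1320, -1800, -2280, -2760
Fifth differences: -480, -480, -480

-4454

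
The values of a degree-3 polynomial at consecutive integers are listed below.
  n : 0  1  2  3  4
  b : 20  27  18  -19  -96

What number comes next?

-225

First differences: 7  -9  -37  -77
Second differences: -16  -28  -40
Third differences: -12  -12
Constant third difference = -12, so extend:
-40 − 12 = -52;  -77 − 52 = -129;  -96 − 129 = -225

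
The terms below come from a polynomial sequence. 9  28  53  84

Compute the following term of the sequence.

121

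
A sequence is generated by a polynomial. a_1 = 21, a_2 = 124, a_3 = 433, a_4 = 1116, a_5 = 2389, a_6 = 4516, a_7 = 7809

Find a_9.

Δ: 103  309  683  1273  2127  3293
Δ²: 206  374  590  854  1166
Δ³: 168  216  264  312
Δ⁴: 48  48  48
Fourth differences constant at 48.
312 + 48 = 360;  1166 + 360 = 1526;  3293 + 1526 = 4819;  7809 + 4819 = 12628
360 + 48 = 408;  1526 + 408 = 1934;  4819 + 1934 = 6753;  12628 + 6753 = 19381

19381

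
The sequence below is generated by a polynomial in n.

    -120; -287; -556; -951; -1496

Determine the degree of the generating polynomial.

D1: -167, -269, -395, -545
D2: -102, -126, -150
D3: -24, -24
The third differences are constant, so the polynomial has degree 3.

3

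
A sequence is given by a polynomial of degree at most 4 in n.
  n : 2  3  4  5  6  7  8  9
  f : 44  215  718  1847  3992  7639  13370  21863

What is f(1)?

7

Δ: 171, 503, 1129, 2145, 3647, 5731, 8493
Δ²: 332, 626, 1016, 1502, 2084, 2762
Δ³: 294, 390, 486, 582, 678
Δ⁴: 96, 96, 96, 96
The fourth differences are constant at 96.
Work back: 294 − 96 = 198;  332 − 198 = 134;  171 − 134 = 37;  44 − 37 = 7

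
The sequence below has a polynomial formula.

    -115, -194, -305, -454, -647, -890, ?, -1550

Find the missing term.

-1189

Using the first 6 terms:
-79, -111, -149, -193, -243
-32, -38, -44, -50
-6, -6, -6
Constant third difference = -6.
Extend forward: -50 − 6 = -56;  -243 − 56 = -299;  -890 − 299 = -1189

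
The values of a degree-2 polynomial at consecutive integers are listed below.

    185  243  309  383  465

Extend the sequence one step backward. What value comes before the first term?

Δ: 58  66  74  82
Δ²: 8  8  8
The second differences are constant at 8.
Work back: 58 − 8 = 50;  185 − 50 = 135

135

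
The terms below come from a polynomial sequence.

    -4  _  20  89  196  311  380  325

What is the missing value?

-5

Using the last 6 terms:
First differences: 69, 107, 115, 69, -55
Second differences: 38, 8, -46, -124
Third differences: -30, -54, -78
Fourth differences: -24, -24
Constant fourth difference = -24.
Extend backward: -30 + 24 = -6;  38 + 6 = 44;  69 − 44 = 25;  20 − 25 = -5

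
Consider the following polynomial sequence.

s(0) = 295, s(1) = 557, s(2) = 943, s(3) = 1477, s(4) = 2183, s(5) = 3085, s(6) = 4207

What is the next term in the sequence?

5573

First differences: 262  386  534  706  902  1122
Second differences: 124  148  172  196  220
Third differences: 24  24  24  24
Constant third difference = 24, so extend:
220 + 24 = 244;  1122 + 244 = 1366;  4207 + 1366 = 5573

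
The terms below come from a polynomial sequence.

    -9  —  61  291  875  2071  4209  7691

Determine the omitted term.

Using the last 6 terms:
230, 584, 1196, 2138, 3482
354, 612, 942, 1344
258, 330, 402
72, 72
Constant fourth difference = 72.
Extend backward: 258 − 72 = 186;  354 − 186 = 168;  230 − 168 = 62;  61 − 62 = -1

-1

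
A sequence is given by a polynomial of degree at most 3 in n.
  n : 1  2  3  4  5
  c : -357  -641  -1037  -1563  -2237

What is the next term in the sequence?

First differences: -284, -396, -526, -674
Second differences: -112, -130, -148
Third differences: -18, -18
Third differences constant at -18.
-148 − 18 = -166;  -674 − 166 = -840;  -2237 − 840 = -3077

-3077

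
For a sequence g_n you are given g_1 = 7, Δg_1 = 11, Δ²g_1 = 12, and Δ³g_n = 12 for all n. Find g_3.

Build the table forward from the leading diagonal:
D3: 12, 12, 12
D2: 12, 24, 36
D1: 11, 23, 47
g: 7, 18, 41

41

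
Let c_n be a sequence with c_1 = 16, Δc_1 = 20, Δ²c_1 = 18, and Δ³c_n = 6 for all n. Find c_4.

Build the table forward from the leading diagonal:
Δ³: 6, 6, 6, 6
Δ²: 18, 24, 30, 36
Δ: 20, 38, 62, 92
c: 16, 36, 74, 136

136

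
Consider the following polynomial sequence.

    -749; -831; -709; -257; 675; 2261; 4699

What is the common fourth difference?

D1: -82, 122, 452, 932, 1586, 2438
D2: 204, 330, 480, 654, 852
D3: 126, 150, 174, 198
D4: 24, 24, 24

24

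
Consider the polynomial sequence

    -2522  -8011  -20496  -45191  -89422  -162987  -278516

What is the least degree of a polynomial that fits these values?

-5489, -12485, -24695, -44231, -73565, -115529
-6996, -12210, -19536, -29334, -41964
-5214, -7326, -9798, -12630
-2112, -2472, -2832
-360, -360
The fifth differences are constant, so the polynomial has degree 5.

5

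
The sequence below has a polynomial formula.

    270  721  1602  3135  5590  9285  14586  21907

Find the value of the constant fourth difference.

48

D1: 451, 881, 1533, 2455, 3695, 5301, 7321
D2: 430, 652, 922, 1240, 1606, 2020
D3: 222, 270, 318, 366, 414
D4: 48, 48, 48, 48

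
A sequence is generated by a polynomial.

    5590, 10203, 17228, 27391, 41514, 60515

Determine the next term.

85408

First differences: 4613, 7025, 10163, 14123, 19001
Second differences: 2412, 3138, 3960, 4878
Third differences: 726, 822, 918
Fourth differences: 96, 96
The fourth differences are constant (96).
918 + 96 = 1014;  4878 + 1014 = 5892;  19001 + 5892 = 24893;  60515 + 24893 = 85408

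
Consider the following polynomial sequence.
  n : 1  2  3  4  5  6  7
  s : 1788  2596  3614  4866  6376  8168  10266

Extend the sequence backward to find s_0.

1166

808  1018  1252  1510  1792  2098
210  234  258  282  306
24  24  24  24
The third differences are constant at 24.
Work back: 210 − 24 = 186;  808 − 186 = 622;  1788 − 622 = 1166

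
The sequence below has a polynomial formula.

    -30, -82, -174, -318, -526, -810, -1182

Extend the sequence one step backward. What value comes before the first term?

-6

Δ: -52  -92  -144  -208  -284  -372
Δ²: -40  -52  -64  -76  -88
Δ³: -12  -12  -12  -12
The third differences are constant at -12.
Work back: -40 + 12 = -28;  -52 + 28 = -24;  -30 + 24 = -6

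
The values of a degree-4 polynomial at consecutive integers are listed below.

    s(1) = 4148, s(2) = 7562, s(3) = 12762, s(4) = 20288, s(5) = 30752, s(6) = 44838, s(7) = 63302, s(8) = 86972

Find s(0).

2052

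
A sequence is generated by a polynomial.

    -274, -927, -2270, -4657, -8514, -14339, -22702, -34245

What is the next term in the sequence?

Δ: -653, -1343, -2387, -3857, -5825, -8363, -11543
Δ²: -690, -1044, -1470, -1968, -2538, -3180
Δ³: -354, -426, -498, -570, -642
Δ⁴: -72, -72, -72, -72
The fourth differences are constant (-72).
-642 − 72 = -714;  -3180 − 714 = -3894;  -11543 − 3894 = -15437;  -34245 − 15437 = -49682

-49682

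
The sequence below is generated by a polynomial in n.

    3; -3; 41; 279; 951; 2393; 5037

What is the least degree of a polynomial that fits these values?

4

D1: -6, 44, 238, 672, 1442, 2644
D2: 50, 194, 434, 770, 1202
D3: 144, 240, 336, 432
D4: 96, 96, 96
The fourth differences are constant, so the polynomial has degree 4.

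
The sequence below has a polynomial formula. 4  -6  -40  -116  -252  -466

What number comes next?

-776

First differences: -10, -34, -76, -136, -214
Second differences: -24, -42, -60, -78
Third differences: -18, -18, -18
Third differences constant at -18.
-78 − 18 = -96;  -214 − 96 = -310;  -466 − 310 = -776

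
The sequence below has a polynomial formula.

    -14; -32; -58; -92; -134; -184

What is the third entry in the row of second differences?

-8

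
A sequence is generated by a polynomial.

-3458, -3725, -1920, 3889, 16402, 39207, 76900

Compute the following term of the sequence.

Δ: -267, 1805, 5809, 12513, 22805, 37693
Δ²: 2072, 4004, 6704, 10292, 14888
Δ³: 1932, 2700, 3588, 4596
Δ⁴: 768, 888, 1008
Δ⁵: 120, 120
Fifth differences constant at 120.
1008 + 120 = 1128;  4596 + 1128 = 5724;  14888 + 5724 = 20612;  37693 + 20612 = 58305;  76900 + 58305 = 135205

135205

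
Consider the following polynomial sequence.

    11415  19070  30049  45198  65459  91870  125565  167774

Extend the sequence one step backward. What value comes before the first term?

6334

D1: 7655  10979  15149  20261  26411  33695  42209
D2: 3324  4170  5112  6150  7284  8514
D3: 846  942  1038  1134  1230
D4: 96  96  96  96
The fourth differences are constant at 96.
Work back: 846 − 96 = 750;  3324 − 750 = 2574;  7655 − 2574 = 5081;  11415 − 5081 = 6334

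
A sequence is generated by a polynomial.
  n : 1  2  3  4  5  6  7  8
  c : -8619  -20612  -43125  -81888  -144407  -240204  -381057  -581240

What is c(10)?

-1230612

First differences: -11993, -22513, -38763, -62519, -95797, -140853, -200183
Second differences: -10520, -16250, -23756, -33278, -45056, -59330
Third differences: -5730, -7506, -9522, -11778, -14274
Fourth differences: -1776, -2016, -2256, -2496
Fifth differences: -240, -240, -240
The fifth differences are constant (-240).
-2496 − 240 = -2736;  -14274 − 2736 = -17010;  -59330 − 17010 = -76340;  -200183 − 76340 = -276523;  -581240 − 276523 = -857763
-2736 − 240 = -2976;  -17010 − 2976 = -19986;  -76340 − 19986 = -96326;  -276523 − 96326 = -372849;  -857763 − 372849 = -1230612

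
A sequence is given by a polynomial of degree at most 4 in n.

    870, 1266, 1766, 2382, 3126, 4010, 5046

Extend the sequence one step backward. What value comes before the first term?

566

D1: 396, 500, 616, 744, 884, 1036
D2: 104, 116, 128, 140, 152
D3: 12, 12, 12, 12
The third differences are constant at 12.
Work back: 104 − 12 = 92;  396 − 92 = 304;  870 − 304 = 566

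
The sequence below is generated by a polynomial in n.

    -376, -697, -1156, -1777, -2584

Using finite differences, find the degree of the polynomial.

-321, -459, -621, -807
-138, -162, -186
-24, -24
The third differences are constant, so the polynomial has degree 3.

3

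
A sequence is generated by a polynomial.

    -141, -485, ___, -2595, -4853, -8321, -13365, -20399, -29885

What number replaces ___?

Using the last 6 terms:
-2258  -3468  -5044  -7034  -9486
-1210  -1576  -1990  -2452
-366  -414  -462
-48  -48
Constant fourth difference = -48.
Extend backward: -366 + 48 = -318;  -1210 + 318 = -892;  -2258 + 892 = -1366;  -2595 + 1366 = -1229

-1229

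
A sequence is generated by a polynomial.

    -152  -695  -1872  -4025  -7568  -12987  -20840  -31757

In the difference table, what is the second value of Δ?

-1177

First differences: -543, -1177, -2153, -3543, -5419, -7853, -10917
Second differences: -634, -976, -1390, -1876, -2434, -3064
Third differences: -342, -414, -486, -558, -630
Fourth differences: -72, -72, -72, -72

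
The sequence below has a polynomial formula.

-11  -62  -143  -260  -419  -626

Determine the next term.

-887

Δ: -51, -81, -117, -159, -207
Δ²: -30, -36, -42, -48
Δ³: -6, -6, -6
Third differences constant at -6.
-48 − 6 = -54;  -207 − 54 = -261;  -626 − 261 = -887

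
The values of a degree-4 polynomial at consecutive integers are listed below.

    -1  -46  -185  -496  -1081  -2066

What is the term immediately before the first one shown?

First differences: -45, -139, -311, -585, -985
Second differences: -94, -172, -274, -400
Third differences: -78, -102, -126
Fourth differences: -24, -24
The fourth differences are constant at -24.
Work back: -78 + 24 = -54;  -94 + 54 = -40;  -45 + 40 = -5;  -1 + 5 = 4

4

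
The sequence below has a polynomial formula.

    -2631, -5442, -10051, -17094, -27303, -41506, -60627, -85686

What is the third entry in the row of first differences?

First differences: -2811, -4609, -7043, -10209, -14203, -19121, -25059
Second differences: -1798, -2434, -3166, -3994, -4918, -5938
Third differences: -636, -732, -828, -924, -1020
Fourth differences: -96, -96, -96, -96

-7043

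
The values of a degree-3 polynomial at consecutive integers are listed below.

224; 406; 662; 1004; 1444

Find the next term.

1994

Δ: 182 , 256 , 342 , 440
Δ²: 74 , 86 , 98
Δ³: 12 , 12
The third differences are constant (12).
98 + 12 = 110;  440 + 110 = 550;  1444 + 550 = 1994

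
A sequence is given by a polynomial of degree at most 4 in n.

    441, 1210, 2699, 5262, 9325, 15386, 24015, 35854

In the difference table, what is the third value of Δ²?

Δ: 769, 1489, 2563, 4063, 6061, 8629, 11839
Δ²: 720, 1074, 1500, 1998, 2568, 3210
Δ³: 354, 426, 498, 570, 642
Δ⁴: 72, 72, 72, 72

1500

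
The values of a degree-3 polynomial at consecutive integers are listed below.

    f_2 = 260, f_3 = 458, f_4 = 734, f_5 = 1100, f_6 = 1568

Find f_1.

128

First differences: 198  276  366  468
Second differences: 78  90  102
Third differences: 12  12
The third differences are constant at 12.
Work back: 78 − 12 = 66;  198 − 66 = 132;  260 − 132 = 128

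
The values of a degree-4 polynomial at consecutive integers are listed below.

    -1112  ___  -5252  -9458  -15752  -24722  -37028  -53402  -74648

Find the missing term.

Using the last 7 terms:
D1: -4206, -6294, -8970, -12306, -16374, -21246
D2: -2088, -2676, -3336, -4068, -4872
D3: -588, -660, -732, -804
D4: -72, -72, -72
Constant fourth difference = -72.
Extend backward: -588 + 72 = -516;  -2088 + 516 = -1572;  -4206 + 1572 = -2634;  -5252 + 2634 = -2618

-2618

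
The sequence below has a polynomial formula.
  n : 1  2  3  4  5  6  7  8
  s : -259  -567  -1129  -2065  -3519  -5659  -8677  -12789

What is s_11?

D1: -308 , -562 , -936 , -1454 , -2140 , -3018 , -4112
D2: -254 , -374 , -518 , -686 , -878 , -1094
D3: -120 , -144 , -168 , -192 , -216
D4: -24 , -24 , -24 , -24
Constant fourth difference = -24, so extend:
-216 − 24 = -240;  -1094 − 240 = -1334;  -4112 − 1334 = -5446;  -12789 − 5446 = -18235
-240 − 24 = -264;  -1334 − 264 = -1598;  -5446 − 1598 = -7044;  -18235 − 7044 = -25279
-264 − 24 = -288;  -1598 − 288 = -1886;  -7044 − 1886 = -8930;  -25279 − 8930 = -34209

-34209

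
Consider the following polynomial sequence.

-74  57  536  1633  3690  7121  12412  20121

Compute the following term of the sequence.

Δ: 131, 479, 1097, 2057, 3431, 5291, 7709
Δ²: 348, 618, 960, 1374, 1860, 2418
Δ³: 270, 342, 414, 486, 558
Δ⁴: 72, 72, 72, 72
Fourth differences constant at 72.
558 + 72 = 630;  2418 + 630 = 3048;  7709 + 3048 = 10757;  20121 + 10757 = 30878

30878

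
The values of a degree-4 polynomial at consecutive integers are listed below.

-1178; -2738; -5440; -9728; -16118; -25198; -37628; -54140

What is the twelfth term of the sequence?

First differences: -1560  -2702  -4288  -6390  -9080  -12430  -16512
Second differences: -1142  -1586  -2102  -2690  -3350  -4082
Third differences: -444  -516  -588  -660  -732
Fourth differences: -72  -72  -72  -72
Fourth differences constant at -72.
-732 − 72 = -804;  -4082 − 804 = -4886;  -16512 − 4886 = -21398;  -54140 − 21398 = -75538
-804 − 72 = -876;  -4886 − 876 = -5762;  -21398 − 5762 = -27160;  -75538 − 27160 = -102698
-876 − 72 = -948;  -5762 − 948 = -6710;  -27160 − 6710 = -33870;  -102698 − 33870 = -136568
-948 − 72 = -1020;  -6710 − 1020 = -7730;  -33870 − 7730 = -41600;  -136568 − 41600 = -178168

-178168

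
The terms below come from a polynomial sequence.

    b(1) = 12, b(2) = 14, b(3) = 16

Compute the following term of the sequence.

D1: 2  2
First differences constant at 2.
16 + 2 = 18

18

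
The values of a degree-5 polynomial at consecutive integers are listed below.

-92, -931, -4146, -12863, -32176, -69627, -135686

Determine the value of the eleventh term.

D1: -839 , -3215 , -8717 , -19313 , -37451 , -66059
D2: -2376 , -5502 , -10596 , -18138 , -28608
D3: -3126 , -5094 , -7542 , -10470
D4: -1968 , -2448 , -2928
D5: -480 , -480
Constant fifth difference = -480, so extend:
-2928 − 480 = -3408;  -10470 − 3408 = -13878;  -28608 − 13878 = -42486;  -66059 − 42486 = -108545;  -135686 − 108545 = -244231
-3408 − 480 = -3888;  -13878 − 3888 = -17766;  -42486 − 17766 = -60252;  -108545 − 60252 = -168797;  -244231 − 168797 = -413028
-3888 − 480 = -4368;  -17766 − 4368 = -22134;  -60252 − 22134 = -82386;  -168797 − 82386 = -251183;  -413028 − 251183 = -664211
-4368 − 480 = -4848;  -22134 − 4848 = -26982;  -82386 − 26982 = -109368;  -251183 − 109368 = -360551;  -664211 − 360551 = -1024762

-1024762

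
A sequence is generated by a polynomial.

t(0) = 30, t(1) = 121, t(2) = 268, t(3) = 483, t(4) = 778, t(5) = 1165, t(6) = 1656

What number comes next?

2263

First differences: 91  147  215  295  387  491
Second differences: 56  68  80  92  104
Third differences: 12  12  12  12
The third differences are constant (12).
104 + 12 = 116;  491 + 116 = 607;  1656 + 607 = 2263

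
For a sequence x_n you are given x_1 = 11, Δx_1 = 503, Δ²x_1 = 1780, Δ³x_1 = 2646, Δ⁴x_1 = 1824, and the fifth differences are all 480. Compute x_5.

Build the table forward from the leading diagonal:
Δ⁵: 480, 480, 480, 480, 480
Δ⁴: 1824, 2304, 2784, 3264, 3744
Δ³: 2646, 4470, 6774, 9558, 12822
Δ²: 1780, 4426, 8896, 15670, 25228
Δ: 503, 2283, 6709, 15605, 31275
x: 11, 514, 2797, 9506, 25111

25111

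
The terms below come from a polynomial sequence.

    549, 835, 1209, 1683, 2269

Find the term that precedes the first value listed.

D1: 286  374  474  586
D2: 88  100  112
D3: 12  12
The third differences are constant at 12.
Work back: 88 − 12 = 76;  286 − 76 = 210;  549 − 210 = 339

339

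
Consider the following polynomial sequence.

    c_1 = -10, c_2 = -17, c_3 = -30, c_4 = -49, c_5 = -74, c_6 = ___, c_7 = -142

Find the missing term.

-105

Using the first 5 terms:
-7, -13, -19, -25
-6, -6, -6
Constant second difference = -6.
Extend forward: -25 − 6 = -31;  -74 − 31 = -105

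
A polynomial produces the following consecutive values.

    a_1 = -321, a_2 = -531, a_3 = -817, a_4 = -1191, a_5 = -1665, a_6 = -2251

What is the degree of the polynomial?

First differences: -210, -286, -374, -474, -586
Second differences: -76, -88, -100, -112
Third differences: -12, -12, -12
The third differences are constant, so the polynomial has degree 3.

3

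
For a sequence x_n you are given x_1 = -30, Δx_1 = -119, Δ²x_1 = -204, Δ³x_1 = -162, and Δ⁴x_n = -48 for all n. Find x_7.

-7764

Build the table forward from the leading diagonal:
Fourth differences: -48, -48, -48, -48, -48, -48, -48
Third differences: -162, -210, -258, -306, -354, -402, -450
Second differences: -204, -366, -576, -834, -1140, -1494, -1896
First differences: -119, -323, -689, -1265, -2099, -3239, -4733
x: -30, -149, -472, -1161, -2426, -4525, -7764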